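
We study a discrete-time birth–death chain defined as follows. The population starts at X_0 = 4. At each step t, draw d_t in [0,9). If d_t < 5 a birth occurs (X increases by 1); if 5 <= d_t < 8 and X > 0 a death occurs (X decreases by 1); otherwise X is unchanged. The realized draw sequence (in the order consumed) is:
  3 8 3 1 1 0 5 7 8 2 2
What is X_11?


9

t=0: X=4, d=3 → birth, X_1=5
t=1: X=5, d=8 → hold, X_2=5
t=2: X=5, d=3 → birth, X_3=6
t=3: X=6, d=1 → birth, X_4=7
t=4: X=7, d=1 → birth, X_5=8
t=5: X=8, d=0 → birth, X_6=9
t=6: X=9, d=5 → death, X_7=8
t=7: X=8, d=7 → death, X_8=7
t=8: X=7, d=8 → hold, X_9=7
t=9: X=7, d=2 → birth, X_10=8
t=10: X=8, d=2 → birth, X_11=9


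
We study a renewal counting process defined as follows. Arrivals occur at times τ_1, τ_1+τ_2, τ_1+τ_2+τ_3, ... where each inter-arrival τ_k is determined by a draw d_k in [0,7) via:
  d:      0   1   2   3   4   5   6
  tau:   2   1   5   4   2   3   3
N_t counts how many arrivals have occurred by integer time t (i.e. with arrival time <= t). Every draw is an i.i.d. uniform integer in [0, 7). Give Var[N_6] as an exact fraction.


7447978334/13841287201

Inter-arrival values over d=0..6: [2, 1, 5, 4, 2, 3, 3]
Each d has probability 1/7, so the pmf of τ is: f(1) = 1/7, f(2) = 2/7, f(3) = 2/7, f(4) = 1/7, f(5) = 1/7
Let p_n(j) = P(N_n = j), with p_0 = [1]. Condition on τ_1: p_n(0) = P(τ > n), and for j >= 1, p_n(j) = Σ_{k<=n} f(k)·p_{n−k}(j−1)
p_1 = [6/7, 1/7]  (j = 0..1)
p_2 = [4/7, 20/49, 1/49]  (j = 0..2)
p_3 = [2/7, 30/49, 34/343, 1/343]  (j = 0..3)
p_4 = [1/7, 29/49, 12/49, 48/2401, 1/2401]  (j = 0..4)
p_5 = [0, 26/49, 136/343, 166/2401, 62/16807, 1/16807]  (j = 0..5)
p_6 = [0, 16/49, 171/343, 379/2401, 276/16807, 76/117649, 1/117649]  (j = 0..6)
E[N_6] = Σ j·p_6(j) = 219549/117649;  E[N_6²] = Σ j²·p_6(j) = 473015/117649
Var[N_6] = 473015/117649 − (219549/117649)² = 7447978334/13841287201


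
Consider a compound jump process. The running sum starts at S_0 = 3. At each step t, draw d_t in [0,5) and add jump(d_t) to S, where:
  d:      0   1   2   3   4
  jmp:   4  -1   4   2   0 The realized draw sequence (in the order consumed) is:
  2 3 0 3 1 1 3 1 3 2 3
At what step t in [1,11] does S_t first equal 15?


4

t=0: S=3, d=2, jump=4, S_1=7
t=1: S=7, d=3, jump=2, S_2=9
t=2: S=9, d=0, jump=4, S_3=13
t=3: S=13, d=3, jump=2, S_4=15
t=4: S=15, d=1, jump=-1, S_5=14
t=5: S=14, d=1, jump=-1, S_6=13
t=6: S=13, d=3, jump=2, S_7=15
t=7: S=15, d=1, jump=-1, S_8=14
t=8: S=14, d=3, jump=2, S_9=16
t=9: S=16, d=2, jump=4, S_10=20
t=10: S=20, d=3, jump=2, S_11=22


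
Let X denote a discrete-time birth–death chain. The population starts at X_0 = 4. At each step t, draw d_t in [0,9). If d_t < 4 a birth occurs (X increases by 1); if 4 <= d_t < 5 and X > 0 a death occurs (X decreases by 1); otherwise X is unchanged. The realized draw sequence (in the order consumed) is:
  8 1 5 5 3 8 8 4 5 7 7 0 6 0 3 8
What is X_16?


t=0: X=4, d=8 → hold, X_1=4
t=1: X=4, d=1 → birth, X_2=5
t=2: X=5, d=5 → hold, X_3=5
t=3: X=5, d=5 → hold, X_4=5
t=4: X=5, d=3 → birth, X_5=6
t=5: X=6, d=8 → hold, X_6=6
t=6: X=6, d=8 → hold, X_7=6
t=7: X=6, d=4 → death, X_8=5
t=8: X=5, d=5 → hold, X_9=5
t=9: X=5, d=7 → hold, X_10=5
t=10: X=5, d=7 → hold, X_11=5
t=11: X=5, d=0 → birth, X_12=6
t=12: X=6, d=6 → hold, X_13=6
t=13: X=6, d=0 → birth, X_14=7
t=14: X=7, d=3 → birth, X_15=8
t=15: X=8, d=8 → hold, X_16=8

8


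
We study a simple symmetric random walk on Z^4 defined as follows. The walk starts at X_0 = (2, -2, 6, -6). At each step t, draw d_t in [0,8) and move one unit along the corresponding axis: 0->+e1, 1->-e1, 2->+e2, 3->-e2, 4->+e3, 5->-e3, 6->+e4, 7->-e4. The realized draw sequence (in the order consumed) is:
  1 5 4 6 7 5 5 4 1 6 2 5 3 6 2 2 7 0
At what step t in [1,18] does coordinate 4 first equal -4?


14

t=0: X=(2, -2, 6, -6), d=1 → -e1, X_1=(1, -2, 6, -6)
t=1: X=(1, -2, 6, -6), d=5 → -e3, X_2=(1, -2, 5, -6)
t=2: X=(1, -2, 5, -6), d=4 → +e3, X_3=(1, -2, 6, -6)
t=3: X=(1, -2, 6, -6), d=6 → +e4, X_4=(1, -2, 6, -5)
t=4: X=(1, -2, 6, -5), d=7 → -e4, X_5=(1, -2, 6, -6)
t=5: X=(1, -2, 6, -6), d=5 → -e3, X_6=(1, -2, 5, -6)
t=6: X=(1, -2, 5, -6), d=5 → -e3, X_7=(1, -2, 4, -6)
t=7: X=(1, -2, 4, -6), d=4 → +e3, X_8=(1, -2, 5, -6)
t=8: X=(1, -2, 5, -6), d=1 → -e1, X_9=(0, -2, 5, -6)
t=9: X=(0, -2, 5, -6), d=6 → +e4, X_10=(0, -2, 5, -5)
t=10: X=(0, -2, 5, -5), d=2 → +e2, X_11=(0, -1, 5, -5)
t=11: X=(0, -1, 5, -5), d=5 → -e3, X_12=(0, -1, 4, -5)
t=12: X=(0, -1, 4, -5), d=3 → -e2, X_13=(0, -2, 4, -5)
t=13: X=(0, -2, 4, -5), d=6 → +e4, X_14=(0, -2, 4, -4)
t=14: X=(0, -2, 4, -4), d=2 → +e2, X_15=(0, -1, 4, -4)
t=15: X=(0, -1, 4, -4), d=2 → +e2, X_16=(0, 0, 4, -4)
t=16: X=(0, 0, 4, -4), d=7 → -e4, X_17=(0, 0, 4, -5)
t=17: X=(0, 0, 4, -5), d=0 → +e1, X_18=(1, 0, 4, -5)


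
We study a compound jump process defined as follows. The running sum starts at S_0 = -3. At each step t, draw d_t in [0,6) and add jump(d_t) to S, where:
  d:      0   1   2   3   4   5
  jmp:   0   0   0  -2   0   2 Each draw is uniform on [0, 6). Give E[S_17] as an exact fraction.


Outcome values over d=0..5: [0, 0, 0, -2, 0, 2]
Σy = 0, Σy² = 8, M = 6
μ = 0/6 = 0,  σ² = 8/6 − (0)² = 4/3
E[S_17] = -3 + 17·(0) = -3

-3


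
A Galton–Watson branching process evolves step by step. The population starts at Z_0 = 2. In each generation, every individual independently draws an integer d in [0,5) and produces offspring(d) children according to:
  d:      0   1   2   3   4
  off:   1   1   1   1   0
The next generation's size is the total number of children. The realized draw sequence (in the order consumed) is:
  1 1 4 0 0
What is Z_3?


gen 0: Z_0=2, draws=[1, 1], offspring=[1, 1], Z_1=2
gen 1: Z_1=2, draws=[4, 0], offspring=[0, 1], Z_2=1
gen 2: Z_2=1, draws=[0], offspring=[1], Z_3=1

1


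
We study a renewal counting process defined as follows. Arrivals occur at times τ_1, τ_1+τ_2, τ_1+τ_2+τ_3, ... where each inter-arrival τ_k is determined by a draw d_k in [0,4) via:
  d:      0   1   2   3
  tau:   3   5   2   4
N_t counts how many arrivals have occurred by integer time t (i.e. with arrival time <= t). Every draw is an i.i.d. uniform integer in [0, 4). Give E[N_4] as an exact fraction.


Inter-arrival values over d=0..3: [3, 5, 2, 4]
Each d has probability 1/4, so the pmf of τ is: f(2) = 1/4, f(3) = 1/4, f(4) = 1/4, f(5) = 1/4
Renewal equation for m(n) = E[N_n]: condition on τ_1 = k (if k <= n, one arrival plus a fresh copy on the remaining n−k steps): m(n) = F(n) + Σ_{k<=n} f(k)·m(n−k), where F(n) = P(τ <= n) and m(0) = 0
m(1) = F(1) = 0
m(2) = F(2) = 1/4
m(3) = F(3) = 1/2
m(4) = F(4) + f(2)·m(2) = 3/4 + 1/4·1/4 = 13/16
E[N_4] = m(4) = 13/16

13/16


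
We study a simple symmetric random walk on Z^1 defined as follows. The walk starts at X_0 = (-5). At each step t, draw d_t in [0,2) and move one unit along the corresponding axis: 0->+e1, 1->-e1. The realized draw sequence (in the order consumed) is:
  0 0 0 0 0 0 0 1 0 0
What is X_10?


(3)

t=0: X=(-5), d=0 → +e1, X_1=(-4)
t=1: X=(-4), d=0 → +e1, X_2=(-3)
t=2: X=(-3), d=0 → +e1, X_3=(-2)
t=3: X=(-2), d=0 → +e1, X_4=(-1)
t=4: X=(-1), d=0 → +e1, X_5=(0)
t=5: X=(0), d=0 → +e1, X_6=(1)
t=6: X=(1), d=0 → +e1, X_7=(2)
t=7: X=(2), d=1 → -e1, X_8=(1)
t=8: X=(1), d=0 → +e1, X_9=(2)
t=9: X=(2), d=0 → +e1, X_10=(3)


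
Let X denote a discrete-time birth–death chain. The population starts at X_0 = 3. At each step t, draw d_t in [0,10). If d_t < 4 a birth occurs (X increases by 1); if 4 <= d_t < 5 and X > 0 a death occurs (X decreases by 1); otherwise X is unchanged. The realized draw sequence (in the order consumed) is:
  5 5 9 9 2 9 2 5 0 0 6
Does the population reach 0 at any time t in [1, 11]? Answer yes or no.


t=0: X=3, d=5 → hold, X_1=3
t=1: X=3, d=5 → hold, X_2=3
t=2: X=3, d=9 → hold, X_3=3
t=3: X=3, d=9 → hold, X_4=3
t=4: X=3, d=2 → birth, X_5=4
t=5: X=4, d=9 → hold, X_6=4
t=6: X=4, d=2 → birth, X_7=5
t=7: X=5, d=5 → hold, X_8=5
t=8: X=5, d=0 → birth, X_9=6
t=9: X=6, d=0 → birth, X_10=7
t=10: X=7, d=6 → hold, X_11=7

no


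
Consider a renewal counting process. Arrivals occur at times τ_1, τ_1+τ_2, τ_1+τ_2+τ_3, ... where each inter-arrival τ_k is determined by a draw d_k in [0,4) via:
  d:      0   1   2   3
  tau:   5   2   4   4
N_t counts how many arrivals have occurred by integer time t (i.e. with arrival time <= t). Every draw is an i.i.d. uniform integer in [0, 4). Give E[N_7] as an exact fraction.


Inter-arrival values over d=0..3: [5, 2, 4, 4]
Each d has probability 1/4, so the pmf of τ is: f(2) = 1/4, f(4) = 1/2, f(5) = 1/4
Renewal equation for m(n) = E[N_n]: condition on τ_1 = k (if k <= n, one arrival plus a fresh copy on the remaining n−k steps): m(n) = F(n) + Σ_{k<=n} f(k)·m(n−k), where F(n) = P(τ <= n) and m(0) = 0
m(1) = F(1) = 0
m(2) = F(2) = 1/4
m(3) = F(3) = 1/4
m(4) = F(4) + f(2)·m(2) = 3/4 + 1/4·1/4 = 13/16
m(5) = F(5) + f(2)·m(3) = 1 + 1/4·1/4 = 17/16
m(6) = F(6) + f(2)·m(4) + f(4)·m(2) = 1 + 1/4·13/16 + 1/2·1/4 = 85/64
m(7) = F(7) + f(2)·m(5) + f(4)·m(3) + f(5)·m(2) = 1 + 1/4·17/16 + 1/2·1/4 + 1/4·1/4 = 93/64
E[N_7] = m(7) = 93/64

93/64


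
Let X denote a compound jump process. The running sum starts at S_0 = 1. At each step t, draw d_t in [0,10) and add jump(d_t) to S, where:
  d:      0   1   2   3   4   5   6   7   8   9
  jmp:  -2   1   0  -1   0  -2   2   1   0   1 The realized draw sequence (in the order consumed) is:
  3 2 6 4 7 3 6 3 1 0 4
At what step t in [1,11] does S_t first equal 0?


t=0: S=1, d=3, jump=-1, S_1=0
t=1: S=0, d=2, jump=0, S_2=0
t=2: S=0, d=6, jump=2, S_3=2
t=3: S=2, d=4, jump=0, S_4=2
t=4: S=2, d=7, jump=1, S_5=3
t=5: S=3, d=3, jump=-1, S_6=2
t=6: S=2, d=6, jump=2, S_7=4
t=7: S=4, d=3, jump=-1, S_8=3
t=8: S=3, d=1, jump=1, S_9=4
t=9: S=4, d=0, jump=-2, S_10=2
t=10: S=2, d=4, jump=0, S_11=2

1


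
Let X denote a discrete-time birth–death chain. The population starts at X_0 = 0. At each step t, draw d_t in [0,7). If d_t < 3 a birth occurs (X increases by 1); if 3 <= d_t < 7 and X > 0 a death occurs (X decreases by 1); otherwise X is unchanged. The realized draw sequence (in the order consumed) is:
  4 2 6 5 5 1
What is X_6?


1

t=0: X=0, d=4 → hold, X_1=0
t=1: X=0, d=2 → birth, X_2=1
t=2: X=1, d=6 → death, X_3=0
t=3: X=0, d=5 → hold, X_4=0
t=4: X=0, d=5 → hold, X_5=0
t=5: X=0, d=1 → birth, X_6=1


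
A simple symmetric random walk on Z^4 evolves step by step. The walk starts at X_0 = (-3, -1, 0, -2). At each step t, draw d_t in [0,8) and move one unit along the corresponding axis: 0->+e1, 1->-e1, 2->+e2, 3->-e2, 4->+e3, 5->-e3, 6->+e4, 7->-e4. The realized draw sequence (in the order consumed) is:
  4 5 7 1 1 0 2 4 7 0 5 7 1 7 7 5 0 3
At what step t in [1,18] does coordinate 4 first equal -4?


9

t=0: X=(-3, -1, 0, -2), d=4 → +e3, X_1=(-3, -1, 1, -2)
t=1: X=(-3, -1, 1, -2), d=5 → -e3, X_2=(-3, -1, 0, -2)
t=2: X=(-3, -1, 0, -2), d=7 → -e4, X_3=(-3, -1, 0, -3)
t=3: X=(-3, -1, 0, -3), d=1 → -e1, X_4=(-4, -1, 0, -3)
t=4: X=(-4, -1, 0, -3), d=1 → -e1, X_5=(-5, -1, 0, -3)
t=5: X=(-5, -1, 0, -3), d=0 → +e1, X_6=(-4, -1, 0, -3)
t=6: X=(-4, -1, 0, -3), d=2 → +e2, X_7=(-4, 0, 0, -3)
t=7: X=(-4, 0, 0, -3), d=4 → +e3, X_8=(-4, 0, 1, -3)
t=8: X=(-4, 0, 1, -3), d=7 → -e4, X_9=(-4, 0, 1, -4)
t=9: X=(-4, 0, 1, -4), d=0 → +e1, X_10=(-3, 0, 1, -4)
t=10: X=(-3, 0, 1, -4), d=5 → -e3, X_11=(-3, 0, 0, -4)
t=11: X=(-3, 0, 0, -4), d=7 → -e4, X_12=(-3, 0, 0, -5)
t=12: X=(-3, 0, 0, -5), d=1 → -e1, X_13=(-4, 0, 0, -5)
t=13: X=(-4, 0, 0, -5), d=7 → -e4, X_14=(-4, 0, 0, -6)
t=14: X=(-4, 0, 0, -6), d=7 → -e4, X_15=(-4, 0, 0, -7)
t=15: X=(-4, 0, 0, -7), d=5 → -e3, X_16=(-4, 0, -1, -7)
t=16: X=(-4, 0, -1, -7), d=0 → +e1, X_17=(-3, 0, -1, -7)
t=17: X=(-3, 0, -1, -7), d=3 → -e2, X_18=(-3, -1, -1, -7)


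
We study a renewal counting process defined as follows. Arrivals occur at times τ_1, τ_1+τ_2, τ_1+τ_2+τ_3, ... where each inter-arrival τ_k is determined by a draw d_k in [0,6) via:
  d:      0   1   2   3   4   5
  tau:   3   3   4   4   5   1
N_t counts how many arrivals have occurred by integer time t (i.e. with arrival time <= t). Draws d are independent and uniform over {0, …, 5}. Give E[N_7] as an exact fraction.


Inter-arrival values over d=0..5: [3, 3, 4, 4, 5, 1]
Each d has probability 1/6, so the pmf of τ is: f(1) = 1/6, f(3) = 1/3, f(4) = 1/3, f(5) = 1/6
Renewal equation for m(n) = E[N_n]: condition on τ_1 = k (if k <= n, one arrival plus a fresh copy on the remaining n−k steps): m(n) = F(n) + Σ_{k<=n} f(k)·m(n−k), where F(n) = P(τ <= n) and m(0) = 0
m(1) = F(1) = 1/6
m(2) = F(2) + f(1)·m(1) = 1/6 + 1/6·1/6 = 7/36
m(3) = F(3) + f(1)·m(2) = 1/2 + 1/6·7/36 = 115/216
m(4) = F(4) + f(1)·m(3) + f(3)·m(1) = 5/6 + 1/6·115/216 + 1/3·1/6 = 1267/1296
m(5) = F(5) + f(1)·m(4) + f(3)·m(2) + f(4)·m(1) = 1 + 1/6·1267/1296 + 1/3·7/36 + 1/3·1/6 = 9979/7776
m(6) = F(6) + f(1)·m(5) + f(3)·m(3) + f(4)·m(2) + f(5)·m(1) = 1 + 1/6·9979/7776 + 1/3·115/216 + 1/3·7/36 + 1/6·1/6 = 69235/46656
m(7) = F(7) + f(1)·m(6) + f(3)·m(4) + f(4)·m(3) + f(5)·m(2) = 1 + 1/6·69235/46656 + 1/3·1267/1296 + 1/3·115/216 + 1/6·7/36 = 499147/279936
E[N_7] = m(7) = 499147/279936

499147/279936


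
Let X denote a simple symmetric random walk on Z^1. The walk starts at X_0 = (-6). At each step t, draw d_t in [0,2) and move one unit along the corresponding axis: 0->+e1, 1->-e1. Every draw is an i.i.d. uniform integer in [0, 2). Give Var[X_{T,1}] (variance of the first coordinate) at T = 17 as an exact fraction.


17

Outcome values over d=0..1: [1, -1]
Σy = 0, Σy² = 2, M = 2
μ = 0/2 = 0,  σ² = 2/2 − (0)² = 1
Independent increments: Var[X_17] = 17·σ² = 17·(1) = 17


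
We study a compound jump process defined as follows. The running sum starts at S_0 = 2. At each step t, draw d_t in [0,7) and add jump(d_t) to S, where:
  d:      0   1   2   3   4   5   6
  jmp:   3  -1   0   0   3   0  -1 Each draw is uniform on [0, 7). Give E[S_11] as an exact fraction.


Outcome values over d=0..6: [3, -1, 0, 0, 3, 0, -1]
Σy = 4, Σy² = 20, M = 7
μ = 4/7 = 4/7,  σ² = 20/7 − (4/7)² = 124/49
E[S_11] = 2 + 11·(4/7) = 58/7

58/7


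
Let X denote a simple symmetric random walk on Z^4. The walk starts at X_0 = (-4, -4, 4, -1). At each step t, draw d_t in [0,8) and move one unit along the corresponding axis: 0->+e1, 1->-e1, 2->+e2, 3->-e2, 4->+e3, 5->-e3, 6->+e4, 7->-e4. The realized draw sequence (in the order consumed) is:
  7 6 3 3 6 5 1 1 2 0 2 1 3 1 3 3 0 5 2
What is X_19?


(-6, -6, 2, 0)

t=0: X=(-4, -4, 4, -1), d=7 → -e4, X_1=(-4, -4, 4, -2)
t=1: X=(-4, -4, 4, -2), d=6 → +e4, X_2=(-4, -4, 4, -1)
t=2: X=(-4, -4, 4, -1), d=3 → -e2, X_3=(-4, -5, 4, -1)
t=3: X=(-4, -5, 4, -1), d=3 → -e2, X_4=(-4, -6, 4, -1)
t=4: X=(-4, -6, 4, -1), d=6 → +e4, X_5=(-4, -6, 4, 0)
t=5: X=(-4, -6, 4, 0), d=5 → -e3, X_6=(-4, -6, 3, 0)
t=6: X=(-4, -6, 3, 0), d=1 → -e1, X_7=(-5, -6, 3, 0)
t=7: X=(-5, -6, 3, 0), d=1 → -e1, X_8=(-6, -6, 3, 0)
t=8: X=(-6, -6, 3, 0), d=2 → +e2, X_9=(-6, -5, 3, 0)
t=9: X=(-6, -5, 3, 0), d=0 → +e1, X_10=(-5, -5, 3, 0)
t=10: X=(-5, -5, 3, 0), d=2 → +e2, X_11=(-5, -4, 3, 0)
t=11: X=(-5, -4, 3, 0), d=1 → -e1, X_12=(-6, -4, 3, 0)
t=12: X=(-6, -4, 3, 0), d=3 → -e2, X_13=(-6, -5, 3, 0)
t=13: X=(-6, -5, 3, 0), d=1 → -e1, X_14=(-7, -5, 3, 0)
t=14: X=(-7, -5, 3, 0), d=3 → -e2, X_15=(-7, -6, 3, 0)
t=15: X=(-7, -6, 3, 0), d=3 → -e2, X_16=(-7, -7, 3, 0)
t=16: X=(-7, -7, 3, 0), d=0 → +e1, X_17=(-6, -7, 3, 0)
t=17: X=(-6, -7, 3, 0), d=5 → -e3, X_18=(-6, -7, 2, 0)
t=18: X=(-6, -7, 2, 0), d=2 → +e2, X_19=(-6, -6, 2, 0)


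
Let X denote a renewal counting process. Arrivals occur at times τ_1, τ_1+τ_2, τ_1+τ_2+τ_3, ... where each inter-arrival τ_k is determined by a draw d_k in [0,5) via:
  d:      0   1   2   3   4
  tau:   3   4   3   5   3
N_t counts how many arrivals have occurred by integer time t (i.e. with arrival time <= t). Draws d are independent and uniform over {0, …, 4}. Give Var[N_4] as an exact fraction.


4/25

Inter-arrival values over d=0..4: [3, 4, 3, 5, 3]
Each d has probability 1/5, so the pmf of τ is: f(3) = 3/5, f(4) = 1/5, f(5) = 1/5
Let p_n(j) = P(N_n = j), with p_0 = [1]. Condition on τ_1: p_n(0) = P(τ > n), and for j >= 1, p_n(j) = Σ_{k<=n} f(k)·p_{n−k}(j−1)
p_1 = [1]  (j = 0)
p_2 = [1]  (j = 0)
p_3 = [2/5, 3/5]  (j = 0..1)
p_4 = [1/5, 4/5]  (j = 0..1)
E[N_4] = Σ j·p_4(j) = 4/5;  E[N_4²] = Σ j²·p_4(j) = 4/5
Var[N_4] = 4/5 − (4/5)² = 4/25


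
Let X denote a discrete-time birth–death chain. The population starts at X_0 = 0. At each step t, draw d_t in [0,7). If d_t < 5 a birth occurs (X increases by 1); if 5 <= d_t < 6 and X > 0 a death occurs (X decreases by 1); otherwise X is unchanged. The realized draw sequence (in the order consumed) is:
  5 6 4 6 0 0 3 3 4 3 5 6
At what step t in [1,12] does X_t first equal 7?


10

t=0: X=0, d=5 → hold, X_1=0
t=1: X=0, d=6 → hold, X_2=0
t=2: X=0, d=4 → birth, X_3=1
t=3: X=1, d=6 → hold, X_4=1
t=4: X=1, d=0 → birth, X_5=2
t=5: X=2, d=0 → birth, X_6=3
t=6: X=3, d=3 → birth, X_7=4
t=7: X=4, d=3 → birth, X_8=5
t=8: X=5, d=4 → birth, X_9=6
t=9: X=6, d=3 → birth, X_10=7
t=10: X=7, d=5 → death, X_11=6
t=11: X=6, d=6 → hold, X_12=6


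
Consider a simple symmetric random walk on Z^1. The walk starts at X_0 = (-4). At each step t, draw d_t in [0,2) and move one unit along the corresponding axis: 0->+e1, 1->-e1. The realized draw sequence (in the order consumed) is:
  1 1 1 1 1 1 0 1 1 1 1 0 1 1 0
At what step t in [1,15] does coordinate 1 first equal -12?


t=0: X=(-4), d=1 → -e1, X_1=(-5)
t=1: X=(-5), d=1 → -e1, X_2=(-6)
t=2: X=(-6), d=1 → -e1, X_3=(-7)
t=3: X=(-7), d=1 → -e1, X_4=(-8)
t=4: X=(-8), d=1 → -e1, X_5=(-9)
t=5: X=(-9), d=1 → -e1, X_6=(-10)
t=6: X=(-10), d=0 → +e1, X_7=(-9)
t=7: X=(-9), d=1 → -e1, X_8=(-10)
t=8: X=(-10), d=1 → -e1, X_9=(-11)
t=9: X=(-11), d=1 → -e1, X_10=(-12)
t=10: X=(-12), d=1 → -e1, X_11=(-13)
t=11: X=(-13), d=0 → +e1, X_12=(-12)
t=12: X=(-12), d=1 → -e1, X_13=(-13)
t=13: X=(-13), d=1 → -e1, X_14=(-14)
t=14: X=(-14), d=0 → +e1, X_15=(-13)

10


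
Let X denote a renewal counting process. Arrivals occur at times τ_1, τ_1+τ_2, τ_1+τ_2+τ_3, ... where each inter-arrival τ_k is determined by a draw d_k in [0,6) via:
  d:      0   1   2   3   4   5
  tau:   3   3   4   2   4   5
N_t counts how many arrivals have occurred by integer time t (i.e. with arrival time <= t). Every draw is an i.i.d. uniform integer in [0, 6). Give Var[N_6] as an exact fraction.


11255/46656

Inter-arrival values over d=0..5: [3, 3, 4, 2, 4, 5]
Each d has probability 1/6, so the pmf of τ is: f(2) = 1/6, f(3) = 1/3, f(4) = 1/3, f(5) = 1/6
Let p_n(j) = P(N_n = j), with p_0 = [1]. Condition on τ_1: p_n(0) = P(τ > n), and for j >= 1, p_n(j) = Σ_{k<=n} f(k)·p_{n−k}(j−1)
p_1 = [1]  (j = 0)
p_2 = [5/6, 1/6]  (j = 0..1)
p_3 = [1/2, 1/2]  (j = 0..1)
p_4 = [1/6, 29/36, 1/36]  (j = 0..2)
p_5 = [0, 31/36, 5/36]  (j = 0..2)
p_6 = [0, 23/36, 77/216, 1/216]  (j = 0..3)
E[N_6] = Σ j·p_6(j) = 295/216;  E[N_6²] = Σ j²·p_6(j) = 455/216
Var[N_6] = 455/216 − (295/216)² = 11255/46656


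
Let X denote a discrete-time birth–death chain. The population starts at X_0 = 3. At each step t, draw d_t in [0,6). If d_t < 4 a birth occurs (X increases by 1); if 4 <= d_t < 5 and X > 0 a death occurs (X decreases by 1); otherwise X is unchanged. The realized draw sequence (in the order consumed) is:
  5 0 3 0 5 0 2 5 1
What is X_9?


t=0: X=3, d=5 → hold, X_1=3
t=1: X=3, d=0 → birth, X_2=4
t=2: X=4, d=3 → birth, X_3=5
t=3: X=5, d=0 → birth, X_4=6
t=4: X=6, d=5 → hold, X_5=6
t=5: X=6, d=0 → birth, X_6=7
t=6: X=7, d=2 → birth, X_7=8
t=7: X=8, d=5 → hold, X_8=8
t=8: X=8, d=1 → birth, X_9=9

9


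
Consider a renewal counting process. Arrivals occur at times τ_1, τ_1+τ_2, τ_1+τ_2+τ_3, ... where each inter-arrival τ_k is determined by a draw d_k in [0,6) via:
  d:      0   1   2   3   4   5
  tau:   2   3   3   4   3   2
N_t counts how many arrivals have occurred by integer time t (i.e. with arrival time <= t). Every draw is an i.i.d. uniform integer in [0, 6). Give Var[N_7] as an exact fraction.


Inter-arrival values over d=0..5: [2, 3, 3, 4, 3, 2]
Each d has probability 1/6, so the pmf of τ is: f(2) = 1/3, f(3) = 1/2, f(4) = 1/6
Let p_n(j) = P(N_n = j), with p_0 = [1]. Condition on τ_1: p_n(0) = P(τ > n), and for j >= 1, p_n(j) = Σ_{k<=n} f(k)·p_{n−k}(j−1)
p_1 = [1]  (j = 0)
p_2 = [2/3, 1/3]  (j = 0..1)
p_3 = [1/6, 5/6]  (j = 0..1)
p_4 = [0, 8/9, 1/9]  (j = 0..2)
p_5 = [0, 5/9, 4/9]  (j = 0..2)
p_6 = [0, 7/36, 83/108, 1/27]  (j = 0..3)
p_7 = [0, 1/36, 83/108, 11/54]  (j = 0..3)
E[N_7] = Σ j·p_7(j) = 235/108;  E[N_7²] = Σ j²·p_7(j) = 533/108
Var[N_7] = 533/108 − (235/108)² = 2339/11664

2339/11664


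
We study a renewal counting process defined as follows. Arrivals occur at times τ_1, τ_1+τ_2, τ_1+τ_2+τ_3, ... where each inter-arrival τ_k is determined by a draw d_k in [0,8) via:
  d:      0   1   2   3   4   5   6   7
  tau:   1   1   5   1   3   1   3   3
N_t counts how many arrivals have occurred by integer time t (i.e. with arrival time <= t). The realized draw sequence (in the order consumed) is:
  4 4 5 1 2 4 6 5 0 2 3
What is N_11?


draw d_1=4: τ_1=3, arrival time A_1=3
draw d_2=4: τ_2=3, arrival time A_2=6
draw d_3=5: τ_3=1, arrival time A_3=7
draw d_4=1: τ_4=1, arrival time A_4=8
draw d_5=2: τ_5=5, arrival time A_5=13
draw d_6=4: τ_6=3, arrival time A_6=16
draw d_7=6: τ_7=3, arrival time A_7=19
draw d_8=5: τ_8=1, arrival time A_8=20
draw d_9=0: τ_9=1, arrival time A_9=21
draw d_10=2: τ_10=5, arrival time A_10=26
draw d_11=3: τ_11=1, arrival time A_11=27
N_t over t=0..11: 0:0 1:0 2:0 3:1 4:1 5:1 6:2 7:3 8:4 9:4 10:4 11:4

4


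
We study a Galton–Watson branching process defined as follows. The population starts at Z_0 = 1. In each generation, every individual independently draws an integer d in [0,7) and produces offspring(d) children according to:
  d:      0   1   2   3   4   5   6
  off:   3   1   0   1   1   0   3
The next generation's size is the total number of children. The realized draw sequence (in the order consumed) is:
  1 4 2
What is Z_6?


0

gen 0: Z_0=1, draws=[1], offspring=[1], Z_1=1
gen 1: Z_1=1, draws=[4], offspring=[1], Z_2=1
gen 2: Z_2=1, draws=[2], offspring=[0], Z_3=0
gen 3: Z_3=0, draws=[], offspring=[], Z_4=0
gen 4: Z_4=0, draws=[], offspring=[], Z_5=0
gen 5: Z_5=0, draws=[], offspring=[], Z_6=0


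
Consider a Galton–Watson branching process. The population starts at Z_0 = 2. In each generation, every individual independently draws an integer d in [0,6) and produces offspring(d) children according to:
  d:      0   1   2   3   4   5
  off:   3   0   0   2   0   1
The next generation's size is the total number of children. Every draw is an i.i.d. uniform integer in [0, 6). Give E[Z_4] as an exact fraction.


2

Outcome values over d=0..5: [3, 0, 0, 2, 0, 1]
Σy = 6, Σy² = 14, M = 6
μ = 6/6 = 1,  σ² = 14/6 − (1)² = 4/3
E[Z_0] = 2
E[Z_1] = 1·E[Z_0] = 2
E[Z_2] = 1·E[Z_1] = 2
E[Z_3] = 1·E[Z_2] = 2
E[Z_4] = 1·E[Z_3] = 2


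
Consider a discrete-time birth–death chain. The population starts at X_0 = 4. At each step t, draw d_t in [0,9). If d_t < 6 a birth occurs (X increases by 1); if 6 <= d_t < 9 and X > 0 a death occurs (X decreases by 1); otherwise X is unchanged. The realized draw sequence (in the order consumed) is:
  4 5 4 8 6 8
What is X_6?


t=0: X=4, d=4 → birth, X_1=5
t=1: X=5, d=5 → birth, X_2=6
t=2: X=6, d=4 → birth, X_3=7
t=3: X=7, d=8 → death, X_4=6
t=4: X=6, d=6 → death, X_5=5
t=5: X=5, d=8 → death, X_6=4

4


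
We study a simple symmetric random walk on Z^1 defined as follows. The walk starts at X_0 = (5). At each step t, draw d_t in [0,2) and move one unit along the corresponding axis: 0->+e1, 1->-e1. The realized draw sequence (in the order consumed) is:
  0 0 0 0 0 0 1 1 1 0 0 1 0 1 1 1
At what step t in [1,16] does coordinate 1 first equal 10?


5

t=0: X=(5), d=0 → +e1, X_1=(6)
t=1: X=(6), d=0 → +e1, X_2=(7)
t=2: X=(7), d=0 → +e1, X_3=(8)
t=3: X=(8), d=0 → +e1, X_4=(9)
t=4: X=(9), d=0 → +e1, X_5=(10)
t=5: X=(10), d=0 → +e1, X_6=(11)
t=6: X=(11), d=1 → -e1, X_7=(10)
t=7: X=(10), d=1 → -e1, X_8=(9)
t=8: X=(9), d=1 → -e1, X_9=(8)
t=9: X=(8), d=0 → +e1, X_10=(9)
t=10: X=(9), d=0 → +e1, X_11=(10)
t=11: X=(10), d=1 → -e1, X_12=(9)
t=12: X=(9), d=0 → +e1, X_13=(10)
t=13: X=(10), d=1 → -e1, X_14=(9)
t=14: X=(9), d=1 → -e1, X_15=(8)
t=15: X=(8), d=1 → -e1, X_16=(7)


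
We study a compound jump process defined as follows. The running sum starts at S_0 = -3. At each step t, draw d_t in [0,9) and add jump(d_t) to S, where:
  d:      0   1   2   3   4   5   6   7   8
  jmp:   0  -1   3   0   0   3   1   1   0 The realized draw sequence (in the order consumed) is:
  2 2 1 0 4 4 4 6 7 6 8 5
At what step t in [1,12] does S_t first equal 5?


t=0: S=-3, d=2, jump=3, S_1=0
t=1: S=0, d=2, jump=3, S_2=3
t=2: S=3, d=1, jump=-1, S_3=2
t=3: S=2, d=0, jump=0, S_4=2
t=4: S=2, d=4, jump=0, S_5=2
t=5: S=2, d=4, jump=0, S_6=2
t=6: S=2, d=4, jump=0, S_7=2
t=7: S=2, d=6, jump=1, S_8=3
t=8: S=3, d=7, jump=1, S_9=4
t=9: S=4, d=6, jump=1, S_10=5
t=10: S=5, d=8, jump=0, S_11=5
t=11: S=5, d=5, jump=3, S_12=8

10


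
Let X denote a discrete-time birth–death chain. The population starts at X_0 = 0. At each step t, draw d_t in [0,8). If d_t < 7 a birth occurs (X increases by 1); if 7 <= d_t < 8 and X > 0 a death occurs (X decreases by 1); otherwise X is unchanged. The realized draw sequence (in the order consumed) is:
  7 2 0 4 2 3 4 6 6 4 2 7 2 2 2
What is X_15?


t=0: X=0, d=7 → hold, X_1=0
t=1: X=0, d=2 → birth, X_2=1
t=2: X=1, d=0 → birth, X_3=2
t=3: X=2, d=4 → birth, X_4=3
t=4: X=3, d=2 → birth, X_5=4
t=5: X=4, d=3 → birth, X_6=5
t=6: X=5, d=4 → birth, X_7=6
t=7: X=6, d=6 → birth, X_8=7
t=8: X=7, d=6 → birth, X_9=8
t=9: X=8, d=4 → birth, X_10=9
t=10: X=9, d=2 → birth, X_11=10
t=11: X=10, d=7 → death, X_12=9
t=12: X=9, d=2 → birth, X_13=10
t=13: X=10, d=2 → birth, X_14=11
t=14: X=11, d=2 → birth, X_15=12

12


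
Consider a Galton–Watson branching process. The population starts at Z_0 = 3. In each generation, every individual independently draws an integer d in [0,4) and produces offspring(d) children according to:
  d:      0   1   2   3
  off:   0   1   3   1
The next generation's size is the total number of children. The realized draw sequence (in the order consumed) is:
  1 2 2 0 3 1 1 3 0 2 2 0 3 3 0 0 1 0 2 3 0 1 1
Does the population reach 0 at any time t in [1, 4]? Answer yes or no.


no

gen 0: Z_0=3, draws=[1, 2, 2], offspring=[1, 3, 3], Z_1=7
gen 1: Z_1=7, draws=[0, 3, 1, 1, 3, 0, 2], offspring=[0, 1, 1, 1, 1, 0, 3], Z_2=7
gen 2: Z_2=7, draws=[2, 0, 3, 3, 0, 0, 1], offspring=[3, 0, 1, 1, 0, 0, 1], Z_3=6
gen 3: Z_3=6, draws=[0, 2, 3, 0, 1, 1], offspring=[0, 3, 1, 0, 1, 1], Z_4=6


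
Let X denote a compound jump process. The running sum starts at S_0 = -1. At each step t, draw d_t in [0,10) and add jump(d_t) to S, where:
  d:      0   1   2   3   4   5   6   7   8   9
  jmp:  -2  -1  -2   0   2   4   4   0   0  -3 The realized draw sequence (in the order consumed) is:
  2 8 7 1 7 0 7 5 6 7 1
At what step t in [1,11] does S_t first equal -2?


t=0: S=-1, d=2, jump=-2, S_1=-3
t=1: S=-3, d=8, jump=0, S_2=-3
t=2: S=-3, d=7, jump=0, S_3=-3
t=3: S=-3, d=1, jump=-1, S_4=-4
t=4: S=-4, d=7, jump=0, S_5=-4
t=5: S=-4, d=0, jump=-2, S_6=-6
t=6: S=-6, d=7, jump=0, S_7=-6
t=7: S=-6, d=5, jump=4, S_8=-2
t=8: S=-2, d=6, jump=4, S_9=2
t=9: S=2, d=7, jump=0, S_10=2
t=10: S=2, d=1, jump=-1, S_11=1

8


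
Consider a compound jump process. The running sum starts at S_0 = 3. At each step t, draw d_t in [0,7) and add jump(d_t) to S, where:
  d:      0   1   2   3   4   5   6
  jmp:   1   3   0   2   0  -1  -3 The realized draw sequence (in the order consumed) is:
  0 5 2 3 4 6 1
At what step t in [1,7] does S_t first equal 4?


t=0: S=3, d=0, jump=1, S_1=4
t=1: S=4, d=5, jump=-1, S_2=3
t=2: S=3, d=2, jump=0, S_3=3
t=3: S=3, d=3, jump=2, S_4=5
t=4: S=5, d=4, jump=0, S_5=5
t=5: S=5, d=6, jump=-3, S_6=2
t=6: S=2, d=1, jump=3, S_7=5

1


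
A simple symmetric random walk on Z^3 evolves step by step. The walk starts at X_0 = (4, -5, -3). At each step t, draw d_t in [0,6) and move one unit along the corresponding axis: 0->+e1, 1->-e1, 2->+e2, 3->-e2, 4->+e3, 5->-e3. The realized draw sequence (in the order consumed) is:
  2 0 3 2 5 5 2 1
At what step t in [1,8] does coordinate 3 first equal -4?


5

t=0: X=(4, -5, -3), d=2 → +e2, X_1=(4, -4, -3)
t=1: X=(4, -4, -3), d=0 → +e1, X_2=(5, -4, -3)
t=2: X=(5, -4, -3), d=3 → -e2, X_3=(5, -5, -3)
t=3: X=(5, -5, -3), d=2 → +e2, X_4=(5, -4, -3)
t=4: X=(5, -4, -3), d=5 → -e3, X_5=(5, -4, -4)
t=5: X=(5, -4, -4), d=5 → -e3, X_6=(5, -4, -5)
t=6: X=(5, -4, -5), d=2 → +e2, X_7=(5, -3, -5)
t=7: X=(5, -3, -5), d=1 → -e1, X_8=(4, -3, -5)


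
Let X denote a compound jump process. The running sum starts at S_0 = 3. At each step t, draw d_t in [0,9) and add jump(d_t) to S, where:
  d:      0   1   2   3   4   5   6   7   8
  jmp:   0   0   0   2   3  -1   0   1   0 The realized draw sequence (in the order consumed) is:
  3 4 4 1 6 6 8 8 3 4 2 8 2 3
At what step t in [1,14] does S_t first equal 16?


t=0: S=3, d=3, jump=2, S_1=5
t=1: S=5, d=4, jump=3, S_2=8
t=2: S=8, d=4, jump=3, S_3=11
t=3: S=11, d=1, jump=0, S_4=11
t=4: S=11, d=6, jump=0, S_5=11
t=5: S=11, d=6, jump=0, S_6=11
t=6: S=11, d=8, jump=0, S_7=11
t=7: S=11, d=8, jump=0, S_8=11
t=8: S=11, d=3, jump=2, S_9=13
t=9: S=13, d=4, jump=3, S_10=16
t=10: S=16, d=2, jump=0, S_11=16
t=11: S=16, d=8, jump=0, S_12=16
t=12: S=16, d=2, jump=0, S_13=16
t=13: S=16, d=3, jump=2, S_14=18

10


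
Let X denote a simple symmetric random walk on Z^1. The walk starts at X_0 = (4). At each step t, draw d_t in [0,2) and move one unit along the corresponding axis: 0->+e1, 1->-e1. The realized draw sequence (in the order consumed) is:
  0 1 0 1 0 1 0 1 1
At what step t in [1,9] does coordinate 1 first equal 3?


9

t=0: X=(4), d=0 → +e1, X_1=(5)
t=1: X=(5), d=1 → -e1, X_2=(4)
t=2: X=(4), d=0 → +e1, X_3=(5)
t=3: X=(5), d=1 → -e1, X_4=(4)
t=4: X=(4), d=0 → +e1, X_5=(5)
t=5: X=(5), d=1 → -e1, X_6=(4)
t=6: X=(4), d=0 → +e1, X_7=(5)
t=7: X=(5), d=1 → -e1, X_8=(4)
t=8: X=(4), d=1 → -e1, X_9=(3)


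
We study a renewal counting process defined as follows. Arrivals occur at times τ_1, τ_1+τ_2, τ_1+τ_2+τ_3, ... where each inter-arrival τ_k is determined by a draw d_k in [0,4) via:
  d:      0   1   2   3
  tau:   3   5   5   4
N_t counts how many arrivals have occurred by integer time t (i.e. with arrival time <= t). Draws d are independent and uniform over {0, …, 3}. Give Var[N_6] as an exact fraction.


Inter-arrival values over d=0..3: [3, 5, 5, 4]
Each d has probability 1/4, so the pmf of τ is: f(3) = 1/4, f(4) = 1/4, f(5) = 1/2
Let p_n(j) = P(N_n = j), with p_0 = [1]. Condition on τ_1: p_n(0) = P(τ > n), and for j >= 1, p_n(j) = Σ_{k<=n} f(k)·p_{n−k}(j−1)
p_1 = [1]  (j = 0)
p_2 = [1]  (j = 0)
p_3 = [3/4, 1/4]  (j = 0..1)
p_4 = [1/2, 1/2]  (j = 0..1)
p_5 = [0, 1]  (j = 0..1)
p_6 = [0, 15/16, 1/16]  (j = 0..2)
E[N_6] = Σ j·p_6(j) = 17/16;  E[N_6²] = Σ j²·p_6(j) = 19/16
Var[N_6] = 19/16 − (17/16)² = 15/256

15/256


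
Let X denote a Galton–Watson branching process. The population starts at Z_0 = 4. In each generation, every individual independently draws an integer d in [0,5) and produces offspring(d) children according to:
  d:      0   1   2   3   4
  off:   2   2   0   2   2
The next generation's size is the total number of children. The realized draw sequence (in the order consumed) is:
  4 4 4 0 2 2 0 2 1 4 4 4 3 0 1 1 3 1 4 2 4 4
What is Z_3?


18

gen 0: Z_0=4, draws=[4, 4, 4, 0], offspring=[2, 2, 2, 2], Z_1=8
gen 1: Z_1=8, draws=[2, 2, 0, 2, 1, 4, 4, 4], offspring=[0, 0, 2, 0, 2, 2, 2, 2], Z_2=10
gen 2: Z_2=10, draws=[3, 0, 1, 1, 3, 1, 4, 2, 4, 4], offspring=[2, 2, 2, 2, 2, 2, 2, 0, 2, 2], Z_3=18


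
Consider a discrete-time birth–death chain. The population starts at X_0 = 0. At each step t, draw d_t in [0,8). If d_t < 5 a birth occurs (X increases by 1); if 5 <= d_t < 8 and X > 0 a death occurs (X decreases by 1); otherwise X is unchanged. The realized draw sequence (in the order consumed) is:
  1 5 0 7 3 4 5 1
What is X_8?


2

t=0: X=0, d=1 → birth, X_1=1
t=1: X=1, d=5 → death, X_2=0
t=2: X=0, d=0 → birth, X_3=1
t=3: X=1, d=7 → death, X_4=0
t=4: X=0, d=3 → birth, X_5=1
t=5: X=1, d=4 → birth, X_6=2
t=6: X=2, d=5 → death, X_7=1
t=7: X=1, d=1 → birth, X_8=2


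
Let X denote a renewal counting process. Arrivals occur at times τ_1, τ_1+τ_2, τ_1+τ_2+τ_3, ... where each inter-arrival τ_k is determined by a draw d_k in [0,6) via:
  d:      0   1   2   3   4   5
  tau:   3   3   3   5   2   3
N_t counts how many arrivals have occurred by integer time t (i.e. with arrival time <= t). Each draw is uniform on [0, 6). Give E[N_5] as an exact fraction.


5/4

Inter-arrival values over d=0..5: [3, 3, 3, 5, 2, 3]
Each d has probability 1/6, so the pmf of τ is: f(2) = 1/6, f(3) = 2/3, f(5) = 1/6
Renewal equation for m(n) = E[N_n]: condition on τ_1 = k (if k <= n, one arrival plus a fresh copy on the remaining n−k steps): m(n) = F(n) + Σ_{k<=n} f(k)·m(n−k), where F(n) = P(τ <= n) and m(0) = 0
m(1) = F(1) = 0
m(2) = F(2) = 1/6
m(3) = F(3) = 5/6
m(4) = F(4) + f(2)·m(2) = 5/6 + 1/6·1/6 = 31/36
m(5) = F(5) + f(2)·m(3) + f(3)·m(2) = 1 + 1/6·5/6 + 2/3·1/6 = 5/4
E[N_5] = m(5) = 5/4


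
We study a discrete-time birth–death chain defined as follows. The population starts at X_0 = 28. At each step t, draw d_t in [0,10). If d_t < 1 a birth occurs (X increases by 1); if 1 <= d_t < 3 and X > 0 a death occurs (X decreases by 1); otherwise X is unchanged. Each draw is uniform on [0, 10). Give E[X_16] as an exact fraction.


X can drop by at most 1 per step and X_0 = 28 > T = 16, so X_t >= 28 − t >= 12 > 0 for every t <= 16: the floor at 0 (the 'and X > 0' condition) never binds. Hence X_16 = X_0 + Σ_{t<16} Y_t with i.i.d. increments Y_t = y(d_t) ∈ {+1, −1, 0}.
Outcome values over d=0..9: [1, -1, -1, 0, 0, 0, 0, 0, 0, 0]
Σy = -1, Σy² = 3, M = 10
μ = -1/10 = -1/10,  σ² = 3/10 − (-1/10)² = 29/100
E[X_16] = 28 + 16·(-1/10) = 132/5

132/5


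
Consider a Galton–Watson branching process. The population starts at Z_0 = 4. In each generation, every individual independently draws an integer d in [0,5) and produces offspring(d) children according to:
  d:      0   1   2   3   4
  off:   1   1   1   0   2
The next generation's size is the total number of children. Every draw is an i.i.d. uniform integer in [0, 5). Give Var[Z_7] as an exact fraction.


56/5

Outcome values over d=0..4: [1, 1, 1, 0, 2]
Σy = 5, Σy² = 7, M = 5
μ = 5/5 = 1,  σ² = 7/5 − (1)² = 2/5
V_0 = 0, E_0 = 4
V_1 = 2/5·E_0 + (1)²·V_0 = 8/5;  E_1 = 4
V_2 = 2/5·E_1 + (1)²·V_1 = 16/5;  E_2 = 4
V_3 = 2/5·E_2 + (1)²·V_2 = 24/5;  E_3 = 4
V_4 = 2/5·E_3 + (1)²·V_3 = 32/5;  E_4 = 4
V_5 = 2/5·E_4 + (1)²·V_4 = 8;  E_5 = 4
V_6 = 2/5·E_5 + (1)²·V_5 = 48/5;  E_6 = 4
V_7 = 2/5·E_6 + (1)²·V_6 = 56/5;  E_7 = 4


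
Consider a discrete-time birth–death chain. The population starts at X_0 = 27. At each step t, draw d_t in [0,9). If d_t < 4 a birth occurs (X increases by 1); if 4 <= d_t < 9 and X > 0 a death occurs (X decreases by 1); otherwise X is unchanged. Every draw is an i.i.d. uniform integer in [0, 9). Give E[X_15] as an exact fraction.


76/3

X can drop by at most 1 per step and X_0 = 27 > T = 15, so X_t >= 27 − t >= 12 > 0 for every t <= 15: the floor at 0 (the 'and X > 0' condition) never binds. Hence X_15 = X_0 + Σ_{t<15} Y_t with i.i.d. increments Y_t = y(d_t) ∈ {+1, −1, 0}.
Outcome values over d=0..8: [1, 1, 1, 1, -1, -1, -1, -1, -1]
Σy = -1, Σy² = 9, M = 9
μ = -1/9 = -1/9,  σ² = 9/9 − (-1/9)² = 80/81
E[X_15] = 27 + 15·(-1/9) = 76/3


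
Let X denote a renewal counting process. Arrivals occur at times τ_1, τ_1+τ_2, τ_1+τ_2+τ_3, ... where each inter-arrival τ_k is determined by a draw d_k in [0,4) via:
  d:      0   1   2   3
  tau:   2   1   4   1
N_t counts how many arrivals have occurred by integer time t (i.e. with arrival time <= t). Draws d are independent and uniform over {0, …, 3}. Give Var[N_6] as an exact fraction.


Inter-arrival values over d=0..3: [2, 1, 4, 1]
Each d has probability 1/4, so the pmf of τ is: f(1) = 1/2, f(2) = 1/4, f(4) = 1/4
Let p_n(j) = P(N_n = j), with p_0 = [1]. Condition on τ_1: p_n(0) = P(τ > n), and for j >= 1, p_n(j) = Σ_{k<=n} f(k)·p_{n−k}(j−1)
p_1 = [1/2, 1/2]  (j = 0..1)
p_2 = [1/4, 1/2, 1/4]  (j = 0..2)
p_3 = [1/4, 1/4, 3/8, 1/8]  (j = 0..3)
p_4 = [0, 7/16, 1/4, 1/4, 1/16]  (j = 0..4)
p_5 = [0, 3/16, 13/32, 7/32, 5/32, 1/32]  (j = 0..5)
p_6 = [0, 1/16, 21/64, 21/64, 11/64, 3/32, 1/64]  (j = 0..6)
E[N_6] = Σ j·p_6(j) = 189/64;  E[N_6²] = Σ j²·p_6(j) = 639/64
Var[N_6] = 639/64 − (189/64)² = 5175/4096

5175/4096


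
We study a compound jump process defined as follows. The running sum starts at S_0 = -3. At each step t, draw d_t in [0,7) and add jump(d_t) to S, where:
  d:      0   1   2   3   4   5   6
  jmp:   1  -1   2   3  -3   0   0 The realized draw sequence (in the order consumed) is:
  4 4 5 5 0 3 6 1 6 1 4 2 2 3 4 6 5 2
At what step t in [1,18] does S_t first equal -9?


t=0: S=-3, d=4, jump=-3, S_1=-6
t=1: S=-6, d=4, jump=-3, S_2=-9
t=2: S=-9, d=5, jump=0, S_3=-9
t=3: S=-9, d=5, jump=0, S_4=-9
t=4: S=-9, d=0, jump=1, S_5=-8
t=5: S=-8, d=3, jump=3, S_6=-5
t=6: S=-5, d=6, jump=0, S_7=-5
t=7: S=-5, d=1, jump=-1, S_8=-6
t=8: S=-6, d=6, jump=0, S_9=-6
t=9: S=-6, d=1, jump=-1, S_10=-7
t=10: S=-7, d=4, jump=-3, S_11=-10
t=11: S=-10, d=2, jump=2, S_12=-8
t=12: S=-8, d=2, jump=2, S_13=-6
t=13: S=-6, d=3, jump=3, S_14=-3
t=14: S=-3, d=4, jump=-3, S_15=-6
t=15: S=-6, d=6, jump=0, S_16=-6
t=16: S=-6, d=5, jump=0, S_17=-6
t=17: S=-6, d=2, jump=2, S_18=-4

2


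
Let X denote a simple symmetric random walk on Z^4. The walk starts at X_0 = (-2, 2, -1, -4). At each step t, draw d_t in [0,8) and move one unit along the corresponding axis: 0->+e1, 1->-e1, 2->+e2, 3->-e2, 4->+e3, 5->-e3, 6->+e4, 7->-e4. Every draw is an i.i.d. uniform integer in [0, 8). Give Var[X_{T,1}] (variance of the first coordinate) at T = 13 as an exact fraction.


13/4

Outcome values over d=0..7: [1, -1, 0, 0, 0, 0, 0, 0]
Σy = 0, Σy² = 2, M = 8
μ = 0/8 = 0,  σ² = 2/8 − (0)² = 1/4
Independent increments: Var[X_13] = 13·σ² = 13·(1/4) = 13/4


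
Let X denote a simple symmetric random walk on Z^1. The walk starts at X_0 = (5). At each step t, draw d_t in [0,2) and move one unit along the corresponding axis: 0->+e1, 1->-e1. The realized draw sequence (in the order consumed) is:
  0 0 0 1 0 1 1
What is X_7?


t=0: X=(5), d=0 → +e1, X_1=(6)
t=1: X=(6), d=0 → +e1, X_2=(7)
t=2: X=(7), d=0 → +e1, X_3=(8)
t=3: X=(8), d=1 → -e1, X_4=(7)
t=4: X=(7), d=0 → +e1, X_5=(8)
t=5: X=(8), d=1 → -e1, X_6=(7)
t=6: X=(7), d=1 → -e1, X_7=(6)

(6)


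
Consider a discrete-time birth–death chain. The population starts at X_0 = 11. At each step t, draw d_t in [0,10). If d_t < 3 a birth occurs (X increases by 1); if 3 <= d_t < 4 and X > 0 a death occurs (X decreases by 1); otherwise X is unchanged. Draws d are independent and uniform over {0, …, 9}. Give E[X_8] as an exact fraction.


63/5

X can drop by at most 1 per step and X_0 = 11 > T = 8, so X_t >= 11 − t >= 3 > 0 for every t <= 8: the floor at 0 (the 'and X > 0' condition) never binds. Hence X_8 = X_0 + Σ_{t<8} Y_t with i.i.d. increments Y_t = y(d_t) ∈ {+1, −1, 0}.
Outcome values over d=0..9: [1, 1, 1, -1, 0, 0, 0, 0, 0, 0]
Σy = 2, Σy² = 4, M = 10
μ = 2/10 = 1/5,  σ² = 4/10 − (1/5)² = 9/25
E[X_8] = 11 + 8·(1/5) = 63/5


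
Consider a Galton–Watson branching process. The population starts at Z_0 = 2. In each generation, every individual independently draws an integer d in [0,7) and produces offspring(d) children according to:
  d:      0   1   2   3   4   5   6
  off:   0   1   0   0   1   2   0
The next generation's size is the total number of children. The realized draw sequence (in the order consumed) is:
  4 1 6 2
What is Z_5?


gen 0: Z_0=2, draws=[4, 1], offspring=[1, 1], Z_1=2
gen 1: Z_1=2, draws=[6, 2], offspring=[0, 0], Z_2=0
gen 2: Z_2=0, draws=[], offspring=[], Z_3=0
gen 3: Z_3=0, draws=[], offspring=[], Z_4=0
gen 4: Z_4=0, draws=[], offspring=[], Z_5=0

0
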